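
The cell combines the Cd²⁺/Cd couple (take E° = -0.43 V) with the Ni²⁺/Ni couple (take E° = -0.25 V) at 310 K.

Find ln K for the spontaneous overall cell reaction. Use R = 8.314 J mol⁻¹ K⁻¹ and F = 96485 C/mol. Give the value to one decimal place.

Cathode: Ni²⁺/Ni; anode: Cd²⁺/Cd. E°cell = (-0.25) − (-0.43) = +0.18 V, with n = 2.
ΔG° = −nFE° = −RT ln K, so ln K = nFE°/(RT) = (2)(96485)(+0.18) / ((8.314)(310)) = 13.477.

13.5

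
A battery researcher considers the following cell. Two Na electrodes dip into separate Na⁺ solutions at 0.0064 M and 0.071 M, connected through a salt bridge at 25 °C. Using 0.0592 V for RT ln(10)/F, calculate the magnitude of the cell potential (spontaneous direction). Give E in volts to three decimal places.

For a concentration cell E°cell = 0. The 0.071 M side is the cathode (reduction is favoured where [Na⁺] is higher).
With n = 1, E = −(0.0592/1) log([Na⁺]ₐₙ/[Na⁺]꜀ₐₜ) = −(0.0592/1) log(0.0064/0.071) = −(0.0592/1)(-1.045) = +0.062 V.

+0.062 V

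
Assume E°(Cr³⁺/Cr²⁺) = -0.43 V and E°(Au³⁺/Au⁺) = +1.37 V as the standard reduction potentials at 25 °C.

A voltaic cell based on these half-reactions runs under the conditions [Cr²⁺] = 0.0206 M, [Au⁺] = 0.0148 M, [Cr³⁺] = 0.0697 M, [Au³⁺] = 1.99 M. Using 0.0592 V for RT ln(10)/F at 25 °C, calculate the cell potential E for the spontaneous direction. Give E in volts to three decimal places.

+1.832 V

Au³⁺/Au⁺ is the cathode (higher E°), Cr³⁺/Cr²⁺ the anode: E°cell = +1.37 − (-0.43) = +1.80 V, n = 2.
Overall: Au³⁺(aq) + 2 Cr²⁺(aq) → Au⁺(aq) + 2 Cr³⁺(aq)
Q = [Au⁺]·[Cr³⁺]^2 / ([Au³⁺]·[Cr²⁺]^2); log Q = -1.070.
E = E° − (0.0592/n) log Q = +1.80 − (0.0592/2)(-1.070) = +1.832 V.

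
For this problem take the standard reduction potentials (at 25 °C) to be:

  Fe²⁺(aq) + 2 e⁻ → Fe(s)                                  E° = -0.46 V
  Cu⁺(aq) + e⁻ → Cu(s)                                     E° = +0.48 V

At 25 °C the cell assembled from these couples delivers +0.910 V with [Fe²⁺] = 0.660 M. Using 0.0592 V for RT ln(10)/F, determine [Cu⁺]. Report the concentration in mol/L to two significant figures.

0.25 M

Cu⁺/Cu is the cathode, Fe²⁺/Fe the anode: E°cell = +0.94 V, n = 2.
Overall reaction: 2 Cu⁺(aq) + Fe(s) → 2 Cu(s) + Fe²⁺(aq); Q = [Fe²⁺]^1/[Cu⁺]^2.
From E = E° − (0.0592/n) log Q: log Q = (E° − E)·n/0.0592 = (+0.94 − (+0.910))·2/0.0592 = 1.0135.
So 2·log[Cu⁺] = 1·log(0.66) − log Q = -0.1805 − (1.0135) = -1.1940; log[Cu⁺] = -1.1940 / 2 = -0.5970; [Cu⁺] = 10^(-0.5970) ≈ 0.25 M.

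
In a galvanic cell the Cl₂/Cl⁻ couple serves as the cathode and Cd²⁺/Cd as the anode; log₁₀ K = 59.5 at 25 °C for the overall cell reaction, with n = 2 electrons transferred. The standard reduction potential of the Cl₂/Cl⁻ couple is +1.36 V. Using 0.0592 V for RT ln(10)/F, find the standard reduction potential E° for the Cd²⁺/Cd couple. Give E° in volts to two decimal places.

-0.40 V

E°cell = (0.0592/n)·log K = (0.0592/2)(59.5) = +1.761 V.
Since Cl₂/Cl⁻ is the cathode and Cd²⁺/Cd the anode, E°cell = E°(Cl₂/Cl⁻) − E°(Cd²⁺/Cd).
So E°(Cd²⁺/Cd) = E°(Cl₂/Cl⁻) − E°cell = (+1.36) − (+1.761) = -0.40 V.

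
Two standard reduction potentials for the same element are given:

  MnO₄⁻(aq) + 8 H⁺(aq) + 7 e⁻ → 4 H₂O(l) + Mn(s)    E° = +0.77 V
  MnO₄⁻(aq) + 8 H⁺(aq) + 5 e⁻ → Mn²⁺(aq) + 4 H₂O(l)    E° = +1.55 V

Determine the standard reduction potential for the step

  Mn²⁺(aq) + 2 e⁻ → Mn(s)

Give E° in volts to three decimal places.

Sequential free energies add, so n₃E°₃ = n₁E°₁ + n₂E°₂.
With n₃ = 7, and the known step contributing 5×(+1.55) V, the unknown satisfies 2·E° = 7×(+0.77) − 5×(+1.55) = -2.360.
E° = -2.360 / 2 = -1.180 V.

-1.180 V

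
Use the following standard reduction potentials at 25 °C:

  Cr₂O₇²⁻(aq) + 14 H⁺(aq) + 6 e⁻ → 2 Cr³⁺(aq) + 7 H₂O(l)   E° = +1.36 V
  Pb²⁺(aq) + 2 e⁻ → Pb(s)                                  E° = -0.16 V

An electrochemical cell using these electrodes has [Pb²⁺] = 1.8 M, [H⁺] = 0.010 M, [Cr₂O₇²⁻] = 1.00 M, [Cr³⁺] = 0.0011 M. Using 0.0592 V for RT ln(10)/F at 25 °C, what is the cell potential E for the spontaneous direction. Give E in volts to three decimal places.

Cr₂O₇²⁻/Cr³⁺ is the cathode (higher E°), Pb²⁺/Pb the anode: E°cell = +1.36 − (-0.16) = +1.52 V, n = 6.
Overall: Cr₂O₇²⁻(aq) + 14 H⁺(aq) + 3 Pb(s) → 2 Cr³⁺(aq) + 7 H₂O(l) + 3 Pb²⁺(aq)
Q = [Cr³⁺]^2·[Pb²⁺]^3 / ([Cr₂O₇²⁻]·[H⁺]^14); log Q = 22.849.
E = E° − (0.0592/n) log Q = +1.52 − (0.0592/6)(22.849) = +1.295 V.

+1.295 V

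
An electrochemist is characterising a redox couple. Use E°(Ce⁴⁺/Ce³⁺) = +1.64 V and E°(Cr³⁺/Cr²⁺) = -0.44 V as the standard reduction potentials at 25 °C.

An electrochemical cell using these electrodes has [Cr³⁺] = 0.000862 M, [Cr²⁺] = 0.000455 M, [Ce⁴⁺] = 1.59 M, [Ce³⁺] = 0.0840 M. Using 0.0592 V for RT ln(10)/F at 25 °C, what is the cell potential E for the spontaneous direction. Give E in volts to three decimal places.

+2.139 V

Ce⁴⁺/Ce³⁺ is the cathode (higher E°), Cr³⁺/Cr²⁺ the anode: E°cell = +1.64 − (-0.44) = +2.08 V, n = 1.
Overall: Ce⁴⁺(aq) + Cr²⁺(aq) → Ce³⁺(aq) + Cr³⁺(aq)
Q = [Ce³⁺]·[Cr³⁺] / ([Ce⁴⁺]·[Cr²⁺]); log Q = -1.000.
E = E° − (0.0592/n) log Q = +2.08 − (0.0592/1)(-1.000) = +2.139 V.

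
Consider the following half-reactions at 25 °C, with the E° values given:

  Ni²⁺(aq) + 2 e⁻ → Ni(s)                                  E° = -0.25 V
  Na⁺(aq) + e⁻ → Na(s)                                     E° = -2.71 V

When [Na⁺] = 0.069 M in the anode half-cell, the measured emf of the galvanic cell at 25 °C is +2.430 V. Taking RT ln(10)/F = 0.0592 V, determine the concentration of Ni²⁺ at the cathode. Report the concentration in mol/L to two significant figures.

0.00046 M

Ni²⁺/Ni is the cathode, Na⁺/Na the anode: E°cell = +2.46 V, n = 2.
Overall reaction: Ni²⁺(aq) + 2 Na(s) → Ni(s) + 2 Na⁺(aq); Q = [Na⁺]^2/[Ni²⁺]^1.
From E = E° − (0.0592/n) log Q: log Q = (E° − E)·n/0.0592 = (+2.46 − (+2.430))·2/0.0592 = 1.0135.
So 1·log[Ni²⁺] = 2·log(0.069) − log Q = -2.3223 − (1.0135) = -3.3358; [Ni²⁺] = 10^(-3.3358) ≈ 0.00046 M.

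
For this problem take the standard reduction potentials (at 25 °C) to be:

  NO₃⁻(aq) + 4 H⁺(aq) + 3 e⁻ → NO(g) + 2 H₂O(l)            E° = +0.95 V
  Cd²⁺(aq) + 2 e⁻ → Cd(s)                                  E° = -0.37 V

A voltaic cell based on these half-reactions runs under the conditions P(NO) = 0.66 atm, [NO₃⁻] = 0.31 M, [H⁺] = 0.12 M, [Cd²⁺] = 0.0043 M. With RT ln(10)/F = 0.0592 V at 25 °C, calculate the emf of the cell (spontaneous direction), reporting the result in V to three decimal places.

+1.311 V

NO₃⁻/NO is the cathode (higher E°), Cd²⁺/Cd the anode: E°cell = +0.95 − (-0.37) = +1.32 V, n = 6.
Overall: 2 NO₃⁻(aq) + 8 H⁺(aq) + 3 Cd(s) → 2 NO(g) + 4 H₂O(l) + 3 Cd²⁺(aq)
Q = P(NO)^2·[Cd²⁺]^3 / ([NO₃⁻]^2·[H⁺]^8); log Q = 0.923.
E = E° − (0.0592/n) log Q = +1.32 − (0.0592/6)(0.923) = +1.311 V.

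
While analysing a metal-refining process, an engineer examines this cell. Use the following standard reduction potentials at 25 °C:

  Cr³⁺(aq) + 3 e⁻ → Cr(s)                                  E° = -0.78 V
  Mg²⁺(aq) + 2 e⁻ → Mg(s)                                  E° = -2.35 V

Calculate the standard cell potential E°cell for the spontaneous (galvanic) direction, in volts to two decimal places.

+1.57 V

The Cr³⁺/Cr couple has the higher reduction potential, so it is the cathode; Mg²⁺/Mg is oxidised at the anode.
E°cell = E°(cathode) − E°(anode) = (-0.78) − (-2.35) = +1.57 V.
Since E°cell > 0, the reaction is spontaneous under standard conditions.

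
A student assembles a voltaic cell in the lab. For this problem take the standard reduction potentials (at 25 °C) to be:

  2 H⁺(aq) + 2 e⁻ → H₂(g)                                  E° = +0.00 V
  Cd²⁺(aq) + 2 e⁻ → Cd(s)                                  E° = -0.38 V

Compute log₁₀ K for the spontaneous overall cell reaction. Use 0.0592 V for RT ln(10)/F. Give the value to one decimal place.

12.8

Cathode: H⁺/H₂; anode: Cd²⁺/Cd. E°cell = +0.38 V, n = 2.
log K = nE°cell / 0.0592 = (2)(+0.38) / 0.0592 = 12.8.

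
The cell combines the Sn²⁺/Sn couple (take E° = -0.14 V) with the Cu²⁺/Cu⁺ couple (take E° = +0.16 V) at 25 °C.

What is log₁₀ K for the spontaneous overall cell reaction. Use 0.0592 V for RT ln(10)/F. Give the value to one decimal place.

Cathode: Cu²⁺/Cu⁺; anode: Sn²⁺/Sn. E°cell = +0.30 V, n = 2.
log K = nE°cell / 0.0592 = (2)(+0.30) / 0.0592 = 10.1.

10.1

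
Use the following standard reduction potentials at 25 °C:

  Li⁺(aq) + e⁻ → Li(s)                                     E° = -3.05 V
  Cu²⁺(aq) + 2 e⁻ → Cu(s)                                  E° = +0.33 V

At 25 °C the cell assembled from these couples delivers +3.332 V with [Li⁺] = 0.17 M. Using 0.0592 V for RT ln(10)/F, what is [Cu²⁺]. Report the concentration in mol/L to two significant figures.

Cu²⁺/Cu is the cathode, Li⁺/Li the anode: E°cell = +3.38 V, n = 2.
Overall reaction: Cu²⁺(aq) + 2 Li(s) → Cu(s) + 2 Li⁺(aq); Q = [Li⁺]^2/[Cu²⁺]^1.
From E = E° − (0.0592/n) log Q: log Q = (E° − E)·n/0.0592 = (+3.38 − (+3.332))·2/0.0592 = 1.6216.
So 1·log[Cu²⁺] = 2·log(0.17) − log Q = -1.5391 − (1.6216) = -3.1607; [Cu²⁺] = 10^(-3.1607) ≈ 0.00069 M.

0.00069 M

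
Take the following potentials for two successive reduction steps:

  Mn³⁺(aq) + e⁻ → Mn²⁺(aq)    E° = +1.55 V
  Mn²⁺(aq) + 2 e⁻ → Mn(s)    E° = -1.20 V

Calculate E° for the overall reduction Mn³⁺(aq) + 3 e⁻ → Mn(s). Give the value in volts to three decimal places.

Standard free energies of sequential steps add: ΔG°₃ = ΔG°₁ + ΔG°₂, so n₃E°₃ = n₁E°₁ + n₂E°₂.
E°₃ = (1×+1.55 + 2×-1.20) / 3 = (-0.850) / 3 = -0.283 V.

-0.283 V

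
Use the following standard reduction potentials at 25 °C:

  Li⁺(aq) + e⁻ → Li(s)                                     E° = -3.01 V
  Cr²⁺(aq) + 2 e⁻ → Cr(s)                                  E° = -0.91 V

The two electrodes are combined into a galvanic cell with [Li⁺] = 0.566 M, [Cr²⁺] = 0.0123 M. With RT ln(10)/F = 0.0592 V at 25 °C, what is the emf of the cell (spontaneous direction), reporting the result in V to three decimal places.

Cr²⁺/Cr is the cathode (higher E°), Li⁺/Li the anode: E°cell = -0.91 − (-3.01) = +2.10 V, n = 2.
Overall: Cr²⁺(aq) + 2 Li(s) → Cr(s) + 2 Li⁺(aq)
Q = [Li⁺]^2 / ([Cr²⁺]); log Q = 1.416.
E = E° − (0.0592/n) log Q = +2.10 − (0.0592/2)(1.416) = +2.058 V.

+2.058 V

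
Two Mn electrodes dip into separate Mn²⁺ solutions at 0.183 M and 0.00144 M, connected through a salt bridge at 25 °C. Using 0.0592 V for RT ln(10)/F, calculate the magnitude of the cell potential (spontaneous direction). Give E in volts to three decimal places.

+0.062 V

For a concentration cell E°cell = 0. The 0.183 M side is the cathode (reduction is favoured where [Mn²⁺] is higher).
With n = 2, E = −(0.0592/2) log([Mn²⁺]ₐₙ/[Mn²⁺]꜀ₐₜ) = −(0.0592/2) log(0.00144/0.183) = −(0.0592/2)(-2.104) = +0.062 V.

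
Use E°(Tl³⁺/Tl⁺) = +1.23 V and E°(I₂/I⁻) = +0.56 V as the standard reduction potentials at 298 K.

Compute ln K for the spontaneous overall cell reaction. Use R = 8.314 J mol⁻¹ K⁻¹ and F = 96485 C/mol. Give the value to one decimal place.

52.2

Cathode: Tl³⁺/Tl⁺; anode: I₂/I⁻. E°cell = (+1.23) − (+0.56) = +0.67 V, with n = 2.
ΔG° = −nFE° = −RT ln K, so ln K = nFE°/(RT) = (2)(96485)(+0.67) / ((8.314)(298)) = 52.184.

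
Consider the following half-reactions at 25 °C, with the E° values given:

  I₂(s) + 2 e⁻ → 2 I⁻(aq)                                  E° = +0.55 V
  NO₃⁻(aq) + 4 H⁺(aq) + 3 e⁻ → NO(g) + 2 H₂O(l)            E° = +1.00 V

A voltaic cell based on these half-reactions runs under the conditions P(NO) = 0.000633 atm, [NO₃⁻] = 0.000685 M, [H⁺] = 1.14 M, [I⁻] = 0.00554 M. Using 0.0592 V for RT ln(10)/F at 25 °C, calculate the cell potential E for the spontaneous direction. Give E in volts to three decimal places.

NO₃⁻/NO is the cathode (higher E°), I₂/I⁻ the anode: E°cell = +1.00 − (+0.55) = +0.45 V, n = 6.
Overall: 2 NO₃⁻(aq) + 8 H⁺(aq) + 6 I⁻(aq) → 2 NO(g) + 4 H₂O(l) + 3 I₂(s)
Q = P(NO)^2 / ([NO₃⁻]^2·[H⁺]^8·[I⁻]^6); log Q = 13.015.
E = E° − (0.0592/n) log Q = +0.45 − (0.0592/6)(13.015) = +0.322 V.

+0.322 V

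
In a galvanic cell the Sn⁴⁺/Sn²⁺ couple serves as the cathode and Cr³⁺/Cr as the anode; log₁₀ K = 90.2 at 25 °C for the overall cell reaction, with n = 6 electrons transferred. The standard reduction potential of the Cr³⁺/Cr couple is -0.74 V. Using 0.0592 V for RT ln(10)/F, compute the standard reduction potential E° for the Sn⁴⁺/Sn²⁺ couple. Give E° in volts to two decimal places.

+0.15 V

E°cell = (0.0592/n)·log K = (0.0592/6)(90.2) = +0.890 V.
Since Sn⁴⁺/Sn²⁺ is the cathode and Cr³⁺/Cr the anode, E°cell = E°(Sn⁴⁺/Sn²⁺) − E°(Cr³⁺/Cr).
So E°(Sn⁴⁺/Sn²⁺) = E°cell + E°(Cr³⁺/Cr) = +0.890 + (-0.74) = +0.15 V.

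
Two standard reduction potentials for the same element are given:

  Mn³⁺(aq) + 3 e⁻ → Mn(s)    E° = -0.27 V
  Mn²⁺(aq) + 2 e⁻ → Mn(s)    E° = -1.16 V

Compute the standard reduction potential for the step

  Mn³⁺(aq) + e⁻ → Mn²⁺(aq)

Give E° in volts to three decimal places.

Sequential free energies add, so n₃E°₃ = n₁E°₁ + n₂E°₂.
With n₃ = 3, and the known step contributing 2×(-1.16) V, the unknown satisfies 1·E° = 3×(-0.27) − 2×(-1.16) = +1.510.
E° = +1.510 / 1 = +1.510 V.

+1.510 V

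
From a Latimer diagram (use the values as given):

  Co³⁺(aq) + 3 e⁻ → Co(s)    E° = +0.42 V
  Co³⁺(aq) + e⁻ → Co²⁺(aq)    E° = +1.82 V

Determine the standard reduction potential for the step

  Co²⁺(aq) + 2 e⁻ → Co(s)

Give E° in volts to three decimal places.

-0.280 V

Sequential free energies add, so n₃E°₃ = n₁E°₁ + n₂E°₂.
With n₃ = 3, and the known step contributing 1×(+1.82) V, the unknown satisfies 2·E° = 3×(+0.42) − 1×(+1.82) = -0.560.
E° = -0.560 / 2 = -0.280 V.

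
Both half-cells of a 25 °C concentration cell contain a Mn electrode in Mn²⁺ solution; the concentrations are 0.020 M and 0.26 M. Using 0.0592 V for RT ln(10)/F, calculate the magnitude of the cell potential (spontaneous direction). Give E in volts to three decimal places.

+0.033 V

For a concentration cell E°cell = 0. The 0.26 M side is the cathode (reduction is favoured where [Mn²⁺] is higher).
With n = 2, E = −(0.0592/2) log([Mn²⁺]ₐₙ/[Mn²⁺]꜀ₐₜ) = −(0.0592/2) log(0.02/0.26) = −(0.0592/2)(-1.114) = +0.033 V.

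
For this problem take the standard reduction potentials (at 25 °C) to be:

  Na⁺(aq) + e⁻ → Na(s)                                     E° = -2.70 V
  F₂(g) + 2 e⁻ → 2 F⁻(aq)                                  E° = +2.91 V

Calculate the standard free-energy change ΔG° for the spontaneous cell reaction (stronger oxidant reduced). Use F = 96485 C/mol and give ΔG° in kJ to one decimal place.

F₂/F⁻ (E° = +2.91 V) is the cathode; Na⁺/Na (E° = -2.70 V) is the anode, so E°cell = +5.61 V.
Balancing electrons gives n = 2 (lcm of 2 and 1).
ΔG° = −nFE° = −(2)(96485)(+5.61) = -1,082,562 J = -1082.6 kJ.

-1082.6 kJ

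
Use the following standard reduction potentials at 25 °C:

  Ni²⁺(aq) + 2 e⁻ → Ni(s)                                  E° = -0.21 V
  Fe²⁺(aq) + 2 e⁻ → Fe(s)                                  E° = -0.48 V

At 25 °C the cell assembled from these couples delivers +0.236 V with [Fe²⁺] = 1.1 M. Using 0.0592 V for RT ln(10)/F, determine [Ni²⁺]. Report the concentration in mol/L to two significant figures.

Ni²⁺/Ni is the cathode, Fe²⁺/Fe the anode: E°cell = +0.27 V, n = 2.
Overall reaction: Ni²⁺(aq) + Fe(s) → Ni(s) + Fe²⁺(aq); Q = [Fe²⁺]^1/[Ni²⁺]^1.
From E = E° − (0.0592/n) log Q: log Q = (E° − E)·n/0.0592 = (+0.27 − (+0.236))·2/0.0592 = 1.1486.
So 1·log[Ni²⁺] = 1·log(1.1) − log Q = 0.0414 − (1.1486) = -1.1072; [Ni²⁺] = 10^(-1.1072) ≈ 0.078 M.

0.078 M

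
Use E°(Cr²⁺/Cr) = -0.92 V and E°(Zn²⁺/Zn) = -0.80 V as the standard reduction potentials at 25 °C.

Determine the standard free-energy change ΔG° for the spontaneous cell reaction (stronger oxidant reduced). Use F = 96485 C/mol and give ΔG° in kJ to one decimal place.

-23.2 kJ

Zn²⁺/Zn (E° = -0.80 V) is the cathode; Cr²⁺/Cr (E° = -0.92 V) is the anode, so E°cell = +0.12 V.
Balancing electrons gives n = 2 (lcm of 2 and 2).
ΔG° = −nFE° = −(2)(96485)(+0.12) = -23,156 J = -23.2 kJ.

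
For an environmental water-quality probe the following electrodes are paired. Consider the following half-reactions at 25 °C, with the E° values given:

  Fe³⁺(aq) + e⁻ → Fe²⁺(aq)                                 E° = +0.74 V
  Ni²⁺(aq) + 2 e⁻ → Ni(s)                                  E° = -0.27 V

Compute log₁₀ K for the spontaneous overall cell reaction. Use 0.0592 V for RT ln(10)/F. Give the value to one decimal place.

34.1

Cathode: Fe³⁺/Fe²⁺; anode: Ni²⁺/Ni. E°cell = +1.01 V, n = 2.
log K = nE°cell / 0.0592 = (2)(+1.01) / 0.0592 = 34.1.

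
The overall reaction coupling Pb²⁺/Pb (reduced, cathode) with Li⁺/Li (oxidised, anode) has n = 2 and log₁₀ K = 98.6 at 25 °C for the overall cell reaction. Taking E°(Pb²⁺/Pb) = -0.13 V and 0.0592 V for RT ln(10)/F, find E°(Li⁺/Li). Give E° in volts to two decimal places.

E°cell = (0.0592/n)·log K = (0.0592/2)(98.6) = +2.919 V.
Since Pb²⁺/Pb is the cathode and Li⁺/Li the anode, E°cell = E°(Pb²⁺/Pb) − E°(Li⁺/Li).
So E°(Li⁺/Li) = E°(Pb²⁺/Pb) − E°cell = (-0.13) − (+2.919) = -3.05 V.

-3.05 V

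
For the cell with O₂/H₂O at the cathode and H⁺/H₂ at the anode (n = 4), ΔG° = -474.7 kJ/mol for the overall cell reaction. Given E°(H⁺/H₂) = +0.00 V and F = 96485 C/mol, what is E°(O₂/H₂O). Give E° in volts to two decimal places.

E°cell = −ΔG°/(nF) = −(-474.7×10³)/((4)(96485)) = +1.230 V.
Since O₂/H₂O is the cathode and H⁺/H₂ the anode, E°cell = E°(O₂/H₂O) − E°(H⁺/H₂).
So E°(O₂/H₂O) = E°cell + E°(H⁺/H₂) = +1.230 + (+0.00) = +1.23 V.

+1.23 V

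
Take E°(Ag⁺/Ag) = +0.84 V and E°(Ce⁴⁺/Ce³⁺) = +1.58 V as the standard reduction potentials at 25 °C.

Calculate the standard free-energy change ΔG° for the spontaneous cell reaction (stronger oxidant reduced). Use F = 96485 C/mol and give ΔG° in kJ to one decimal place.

-71.4 kJ

Ce⁴⁺/Ce³⁺ (E° = +1.58 V) is the cathode; Ag⁺/Ag (E° = +0.84 V) is the anode, so E°cell = +0.74 V.
Balancing electrons gives n = 1 (lcm of 1 and 1).
ΔG° = −nFE° = −(1)(96485)(+0.74) = -71,399 J = -71.4 kJ.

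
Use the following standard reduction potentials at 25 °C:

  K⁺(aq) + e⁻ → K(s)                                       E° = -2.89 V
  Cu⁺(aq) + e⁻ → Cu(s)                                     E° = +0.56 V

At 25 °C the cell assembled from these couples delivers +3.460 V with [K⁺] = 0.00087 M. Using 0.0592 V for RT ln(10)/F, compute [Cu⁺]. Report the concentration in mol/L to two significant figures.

Cu⁺/Cu is the cathode, K⁺/K the anode: E°cell = +3.45 V, n = 1.
Overall reaction: Cu⁺(aq) + K(s) → Cu(s) + K⁺(aq); Q = [K⁺]^1/[Cu⁺]^1.
From E = E° − (0.0592/n) log Q: log Q = (E° − E)·n/0.0592 = (+3.45 − (+3.460))·1/0.0592 = -0.1689.
So 1·log[Cu⁺] = 1·log(0.00087) − log Q = -3.0605 − (-0.1689) = -2.8916; [Cu⁺] = 10^(-2.8916) ≈ 0.0013 M.

0.0013 M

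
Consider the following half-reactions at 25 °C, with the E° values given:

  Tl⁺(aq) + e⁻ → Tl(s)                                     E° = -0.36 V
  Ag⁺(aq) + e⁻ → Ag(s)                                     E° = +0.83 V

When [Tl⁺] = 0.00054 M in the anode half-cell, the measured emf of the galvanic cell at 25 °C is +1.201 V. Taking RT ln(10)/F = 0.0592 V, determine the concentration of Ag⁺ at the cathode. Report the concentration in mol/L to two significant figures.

Ag⁺/Ag is the cathode, Tl⁺/Tl the anode: E°cell = +1.19 V, n = 1.
Overall reaction: Ag⁺(aq) + Tl(s) → Ag(s) + Tl⁺(aq); Q = [Tl⁺]^1/[Ag⁺]^1.
From E = E° − (0.0592/n) log Q: log Q = (E° − E)·n/0.0592 = (+1.19 − (+1.201))·1/0.0592 = -0.1858.
So 1·log[Ag⁺] = 1·log(0.00054) − log Q = -3.2676 − (-0.1858) = -3.0818; [Ag⁺] = 10^(-3.0818) ≈ 0.00083 M.

0.00083 M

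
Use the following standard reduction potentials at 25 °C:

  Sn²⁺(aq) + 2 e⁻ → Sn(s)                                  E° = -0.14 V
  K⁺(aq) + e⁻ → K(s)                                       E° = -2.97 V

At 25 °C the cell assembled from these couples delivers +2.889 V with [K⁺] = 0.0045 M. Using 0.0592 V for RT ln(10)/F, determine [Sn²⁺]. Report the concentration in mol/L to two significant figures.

0.0020 M

Sn²⁺/Sn is the cathode, K⁺/K the anode: E°cell = +2.83 V, n = 2.
Overall reaction: Sn²⁺(aq) + 2 K(s) → Sn(s) + 2 K⁺(aq); Q = [K⁺]^2/[Sn²⁺]^1.
From E = E° − (0.0592/n) log Q: log Q = (E° − E)·n/0.0592 = (+2.83 − (+2.889))·2/0.0592 = -1.9932.
So 1·log[Sn²⁺] = 2·log(0.0045) − log Q = -4.6936 − (-1.9932) = -2.7004; [Sn²⁺] = 10^(-2.7004) ≈ 0.0020 M.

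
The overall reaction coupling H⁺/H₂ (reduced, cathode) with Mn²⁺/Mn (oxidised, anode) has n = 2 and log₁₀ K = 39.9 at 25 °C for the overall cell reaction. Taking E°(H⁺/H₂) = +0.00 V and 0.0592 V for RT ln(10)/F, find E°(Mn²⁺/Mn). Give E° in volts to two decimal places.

-1.18 V

E°cell = (0.0592/n)·log K = (0.0592/2)(39.9) = +1.181 V.
Since H⁺/H₂ is the cathode and Mn²⁺/Mn the anode, E°cell = E°(H⁺/H₂) − E°(Mn²⁺/Mn).
So E°(Mn²⁺/Mn) = E°(H⁺/H₂) − E°cell = (+0.00) − (+1.181) = -1.18 V.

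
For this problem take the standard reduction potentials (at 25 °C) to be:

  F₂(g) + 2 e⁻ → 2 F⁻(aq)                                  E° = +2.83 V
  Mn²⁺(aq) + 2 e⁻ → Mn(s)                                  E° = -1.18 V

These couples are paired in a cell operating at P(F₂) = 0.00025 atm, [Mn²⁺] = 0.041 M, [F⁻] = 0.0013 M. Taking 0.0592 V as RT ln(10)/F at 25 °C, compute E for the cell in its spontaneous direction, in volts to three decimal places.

F₂/F⁻ is the cathode (higher E°), Mn²⁺/Mn the anode: E°cell = +2.83 − (-1.18) = +4.01 V, n = 2.
Overall: F₂(g) + Mn(s) → 2 F⁻(aq) + Mn²⁺(aq)
Q = [F⁻]^2·[Mn²⁺] / (P(F₂)); log Q = -3.557.
E = E° − (0.0592/n) log Q = +4.01 − (0.0592/2)(-3.557) = +4.115 V.

+4.115 V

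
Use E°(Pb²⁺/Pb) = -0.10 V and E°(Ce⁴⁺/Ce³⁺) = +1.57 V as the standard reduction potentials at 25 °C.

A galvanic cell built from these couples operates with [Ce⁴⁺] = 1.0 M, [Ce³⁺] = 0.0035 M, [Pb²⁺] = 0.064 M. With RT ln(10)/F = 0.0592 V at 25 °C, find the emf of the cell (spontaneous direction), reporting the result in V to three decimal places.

Ce⁴⁺/Ce³⁺ is the cathode (higher E°), Pb²⁺/Pb the anode: E°cell = +1.57 − (-0.10) = +1.67 V, n = 2.
Overall: 2 Ce⁴⁺(aq) + Pb(s) → 2 Ce³⁺(aq) + Pb²⁺(aq)
Q = [Ce³⁺]^2·[Pb²⁺] / ([Ce⁴⁺]^2); log Q = -6.106.
E = E° − (0.0592/n) log Q = +1.67 − (0.0592/2)(-6.106) = +1.851 V.

+1.851 V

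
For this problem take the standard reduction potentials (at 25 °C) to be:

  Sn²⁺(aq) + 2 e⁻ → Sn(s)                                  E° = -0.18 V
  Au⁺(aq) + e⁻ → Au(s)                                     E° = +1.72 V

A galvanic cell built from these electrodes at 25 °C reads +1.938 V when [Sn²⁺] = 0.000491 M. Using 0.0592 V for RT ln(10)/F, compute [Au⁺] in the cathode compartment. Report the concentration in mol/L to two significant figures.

Au⁺/Au is the cathode, Sn²⁺/Sn the anode: E°cell = +1.90 V, n = 2.
Overall reaction: 2 Au⁺(aq) + Sn(s) → 2 Au(s) + Sn²⁺(aq); Q = [Sn²⁺]^1/[Au⁺]^2.
From E = E° − (0.0592/n) log Q: log Q = (E° − E)·n/0.0592 = (+1.90 − (+1.938))·2/0.0592 = -1.2838.
So 2·log[Au⁺] = 1·log(0.000491) − log Q = -3.3089 − (-1.2838) = -2.0251; log[Au⁺] = -2.0251 / 2 = -1.0126; [Au⁺] = 10^(-1.0126) ≈ 0.097 M.

0.097 M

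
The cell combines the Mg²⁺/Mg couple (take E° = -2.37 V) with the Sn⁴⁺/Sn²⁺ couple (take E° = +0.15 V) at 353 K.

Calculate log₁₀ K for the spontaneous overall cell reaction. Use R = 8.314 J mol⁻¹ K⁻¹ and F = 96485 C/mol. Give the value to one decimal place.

Cathode: Sn⁴⁺/Sn²⁺; anode: Mg²⁺/Mg. E°cell = (+0.15) − (-2.37) = +2.52 V, with n = 2.
ΔG° = −nFE° = −RT ln K, so ln K = nFE°/(RT) = (2)(96485)(+2.52) / ((8.314)(353)) = 165.694.
log₁₀ K = 165.694 / ln 10 = 72.0.

72.0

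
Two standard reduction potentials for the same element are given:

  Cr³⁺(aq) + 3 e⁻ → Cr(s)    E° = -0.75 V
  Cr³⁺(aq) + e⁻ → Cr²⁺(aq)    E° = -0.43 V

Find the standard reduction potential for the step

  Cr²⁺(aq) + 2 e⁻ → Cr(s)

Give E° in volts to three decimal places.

Sequential free energies add, so n₃E°₃ = n₁E°₁ + n₂E°₂.
With n₃ = 3, and the known step contributing 1×(-0.43) V, the unknown satisfies 2·E° = 3×(-0.75) − 1×(-0.43) = -1.820.
E° = -1.820 / 2 = -0.910 V.

-0.910 V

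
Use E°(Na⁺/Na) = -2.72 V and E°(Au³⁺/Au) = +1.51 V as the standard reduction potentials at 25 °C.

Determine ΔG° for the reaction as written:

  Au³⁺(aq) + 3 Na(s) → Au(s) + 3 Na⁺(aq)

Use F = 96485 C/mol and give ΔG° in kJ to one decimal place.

-1224.4 kJ

As written, Au³⁺/Au is reduced (cathode) and Na⁺/Na is oxidised (anode), so E°cell = (+1.51) − (-2.72) = +4.23 V.
Balancing electrons gives n = 3.
ΔG° = −nFE° = −(3)(96485)(+4.23) = -1,224,395 J = -1224.4 kJ.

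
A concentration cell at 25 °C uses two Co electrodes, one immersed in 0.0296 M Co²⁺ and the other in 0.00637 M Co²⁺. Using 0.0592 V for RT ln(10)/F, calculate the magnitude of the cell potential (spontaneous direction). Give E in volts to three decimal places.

+0.020 V

For a concentration cell E°cell = 0. The 0.0296 M side is the cathode (reduction is favoured where [Co²⁺] is higher).
With n = 2, E = −(0.0592/2) log([Co²⁺]ₐₙ/[Co²⁺]꜀ₐₜ) = −(0.0592/2) log(0.00637/0.0296) = −(0.0592/2)(-0.667) = +0.020 V.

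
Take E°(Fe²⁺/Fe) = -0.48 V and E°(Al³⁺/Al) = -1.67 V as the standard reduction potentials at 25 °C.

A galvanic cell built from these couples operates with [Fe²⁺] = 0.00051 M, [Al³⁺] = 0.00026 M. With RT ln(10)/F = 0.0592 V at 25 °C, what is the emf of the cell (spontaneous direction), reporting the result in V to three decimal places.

+1.163 V

Fe²⁺/Fe is the cathode (higher E°), Al³⁺/Al the anode: E°cell = -0.48 − (-1.67) = +1.19 V, n = 6.
Overall: 3 Fe²⁺(aq) + 2 Al(s) → 3 Fe(s) + 2 Al³⁺(aq)
Q = [Al³⁺]^2 / ([Fe²⁺]^3); log Q = 2.707.
E = E° − (0.0592/n) log Q = +1.19 − (0.0592/6)(2.707) = +1.163 V.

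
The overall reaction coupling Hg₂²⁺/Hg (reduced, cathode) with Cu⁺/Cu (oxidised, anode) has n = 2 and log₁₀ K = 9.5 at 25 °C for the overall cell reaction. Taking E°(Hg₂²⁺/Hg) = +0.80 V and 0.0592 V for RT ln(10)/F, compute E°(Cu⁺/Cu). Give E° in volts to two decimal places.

+0.52 V

E°cell = (0.0592/n)·log K = (0.0592/2)(9.5) = +0.281 V.
Since Hg₂²⁺/Hg is the cathode and Cu⁺/Cu the anode, E°cell = E°(Hg₂²⁺/Hg) − E°(Cu⁺/Cu).
So E°(Cu⁺/Cu) = E°(Hg₂²⁺/Hg) − E°cell = (+0.80) − (+0.281) = +0.52 V.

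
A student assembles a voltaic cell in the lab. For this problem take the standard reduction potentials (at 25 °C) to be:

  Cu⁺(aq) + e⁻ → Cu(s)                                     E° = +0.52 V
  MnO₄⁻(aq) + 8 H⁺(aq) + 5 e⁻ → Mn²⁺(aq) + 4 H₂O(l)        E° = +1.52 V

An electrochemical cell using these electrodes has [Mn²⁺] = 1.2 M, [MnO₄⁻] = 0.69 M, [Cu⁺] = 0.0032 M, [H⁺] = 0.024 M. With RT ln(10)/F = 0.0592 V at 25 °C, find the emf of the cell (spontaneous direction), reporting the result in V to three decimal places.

MnO₄⁻/Mn²⁺ is the cathode (higher E°), Cu⁺/Cu the anode: E°cell = +1.52 − (+0.52) = +1.00 V, n = 5.
Overall: MnO₄⁻(aq) + 8 H⁺(aq) + 5 Cu(s) → Mn²⁺(aq) + 4 H₂O(l) + 5 Cu⁺(aq)
Q = [Mn²⁺]·[Cu⁺]^5 / ([MnO₄⁻]·[H⁺]^8); log Q = 0.724.
E = E° − (0.0592/n) log Q = +1.00 − (0.0592/5)(0.724) = +0.991 V.

+0.991 V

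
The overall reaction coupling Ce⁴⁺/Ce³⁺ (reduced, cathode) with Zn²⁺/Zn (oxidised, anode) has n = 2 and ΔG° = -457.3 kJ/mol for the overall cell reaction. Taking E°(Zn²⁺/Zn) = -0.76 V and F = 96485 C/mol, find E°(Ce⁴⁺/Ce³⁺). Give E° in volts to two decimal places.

+1.61 V

E°cell = −ΔG°/(nF) = −(-457.3×10³)/((2)(96485)) = +2.370 V.
Since Ce⁴⁺/Ce³⁺ is the cathode and Zn²⁺/Zn the anode, E°cell = E°(Ce⁴⁺/Ce³⁺) − E°(Zn²⁺/Zn).
So E°(Ce⁴⁺/Ce³⁺) = E°cell + E°(Zn²⁺/Zn) = +2.370 + (-0.76) = +1.61 V.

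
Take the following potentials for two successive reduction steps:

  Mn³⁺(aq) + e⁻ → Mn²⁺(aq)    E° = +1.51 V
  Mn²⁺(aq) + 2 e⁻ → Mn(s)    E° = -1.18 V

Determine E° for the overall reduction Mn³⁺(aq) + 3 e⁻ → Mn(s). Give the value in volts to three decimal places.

-0.283 V

Standard free energies of sequential steps add: ΔG°₃ = ΔG°₁ + ΔG°₂, so n₃E°₃ = n₁E°₁ + n₂E°₂.
E°₃ = (1×+1.51 + 2×-1.18) / 3 = (-0.850) / 3 = -0.283 V.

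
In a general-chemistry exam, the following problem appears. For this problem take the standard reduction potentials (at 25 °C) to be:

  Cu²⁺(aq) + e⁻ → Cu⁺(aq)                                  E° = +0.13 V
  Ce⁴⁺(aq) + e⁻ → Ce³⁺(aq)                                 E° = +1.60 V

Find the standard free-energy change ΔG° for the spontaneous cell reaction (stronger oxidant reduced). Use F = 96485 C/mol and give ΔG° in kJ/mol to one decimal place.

-141.8 kJ/mol

Ce⁴⁺/Ce³⁺ (E° = +1.60 V) is the cathode; Cu²⁺/Cu⁺ (E° = +0.13 V) is the anode, so E°cell = +1.47 V.
Balancing electrons gives n = 1 (lcm of 1 and 1).
ΔG° = −nFE° = −(1)(96485)(+1.47) = -141,833 J = -141.8 kJ/mol.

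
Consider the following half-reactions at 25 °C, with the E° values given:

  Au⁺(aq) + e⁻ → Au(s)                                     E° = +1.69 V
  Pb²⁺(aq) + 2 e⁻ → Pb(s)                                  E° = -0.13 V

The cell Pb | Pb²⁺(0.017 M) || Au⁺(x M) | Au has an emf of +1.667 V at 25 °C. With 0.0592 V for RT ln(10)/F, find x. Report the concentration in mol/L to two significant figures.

0.00034 M

Au⁺/Au is the cathode, Pb²⁺/Pb the anode: E°cell = +1.82 V, n = 2.
Overall reaction: 2 Au⁺(aq) + Pb(s) → 2 Au(s) + Pb²⁺(aq); Q = [Pb²⁺]^1/[Au⁺]^2.
From E = E° − (0.0592/n) log Q: log Q = (E° − E)·n/0.0592 = (+1.82 − (+1.667))·2/0.0592 = 5.1689.
So 2·log[Au⁺] = 1·log(0.017) − log Q = -1.7696 − (5.1689) = -6.9385; log[Au⁺] = -6.9385 / 2 = -3.4693; [Au⁺] = 10^(-3.4693) ≈ 0.00034 M.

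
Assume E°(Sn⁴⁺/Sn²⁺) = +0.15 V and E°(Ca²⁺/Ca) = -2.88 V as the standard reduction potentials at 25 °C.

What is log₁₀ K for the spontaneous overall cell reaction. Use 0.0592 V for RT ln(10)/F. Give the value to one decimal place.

102.4

Cathode: Sn⁴⁺/Sn²⁺; anode: Ca²⁺/Ca. E°cell = +3.03 V, n = 2.
log K = nE°cell / 0.0592 = (2)(+3.03) / 0.0592 = 102.4.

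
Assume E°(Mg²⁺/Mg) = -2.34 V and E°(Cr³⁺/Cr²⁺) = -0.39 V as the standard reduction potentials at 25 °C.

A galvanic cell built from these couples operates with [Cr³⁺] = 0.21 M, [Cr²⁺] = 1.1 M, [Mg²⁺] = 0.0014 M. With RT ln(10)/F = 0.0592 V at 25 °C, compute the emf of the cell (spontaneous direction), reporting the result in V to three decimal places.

Cr³⁺/Cr²⁺ is the cathode (higher E°), Mg²⁺/Mg the anode: E°cell = -0.39 − (-2.34) = +1.95 V, n = 2.
Overall: 2 Cr³⁺(aq) + Mg(s) → 2 Cr²⁺(aq) + Mg²⁺(aq)
Q = [Cr²⁺]^2·[Mg²⁺] / ([Cr³⁺]^2); log Q = -1.416.
E = E° − (0.0592/n) log Q = +1.95 − (0.0592/2)(-1.416) = +1.992 V.

+1.992 V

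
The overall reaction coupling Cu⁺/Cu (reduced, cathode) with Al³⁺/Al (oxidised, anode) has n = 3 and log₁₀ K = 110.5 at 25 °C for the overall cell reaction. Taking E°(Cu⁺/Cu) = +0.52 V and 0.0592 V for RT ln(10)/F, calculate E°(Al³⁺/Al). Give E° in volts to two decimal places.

-1.66 V

E°cell = (0.0592/n)·log K = (0.0592/3)(110.5) = +2.181 V.
Since Cu⁺/Cu is the cathode and Al³⁺/Al the anode, E°cell = E°(Cu⁺/Cu) − E°(Al³⁺/Al).
So E°(Al³⁺/Al) = E°(Cu⁺/Cu) − E°cell = (+0.52) − (+2.181) = -1.66 V.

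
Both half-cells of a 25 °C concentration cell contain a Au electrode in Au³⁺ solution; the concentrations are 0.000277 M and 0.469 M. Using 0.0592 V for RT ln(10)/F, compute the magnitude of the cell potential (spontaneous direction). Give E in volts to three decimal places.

For a concentration cell E°cell = 0. The 0.469 M side is the cathode (reduction is favoured where [Au³⁺] is higher).
With n = 3, E = −(0.0592/3) log([Au³⁺]ₐₙ/[Au³⁺]꜀ₐₜ) = −(0.0592/3) log(0.000277/0.469) = −(0.0592/3)(-3.229) = +0.064 V.

+0.064 V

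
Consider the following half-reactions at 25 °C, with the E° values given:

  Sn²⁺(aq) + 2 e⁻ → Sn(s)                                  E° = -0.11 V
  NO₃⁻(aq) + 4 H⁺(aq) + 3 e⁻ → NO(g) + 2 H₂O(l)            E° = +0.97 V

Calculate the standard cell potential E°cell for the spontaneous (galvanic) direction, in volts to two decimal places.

+1.08 V

The NO₃⁻/NO couple has the higher reduction potential, so it is the cathode; Sn²⁺/Sn is oxidised at the anode.
E°cell = E°(cathode) − E°(anode) = (+0.97) − (-0.11) = +1.08 V.
Since E°cell > 0, the reaction is spontaneous under standard conditions.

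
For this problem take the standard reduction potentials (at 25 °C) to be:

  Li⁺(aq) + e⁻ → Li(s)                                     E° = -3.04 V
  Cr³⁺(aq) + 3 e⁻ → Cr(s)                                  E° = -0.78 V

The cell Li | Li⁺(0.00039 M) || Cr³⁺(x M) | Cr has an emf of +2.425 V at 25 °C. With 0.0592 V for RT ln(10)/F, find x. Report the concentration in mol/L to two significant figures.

Cr³⁺/Cr is the cathode, Li⁺/Li the anode: E°cell = +2.26 V, n = 3.
Overall reaction: Cr³⁺(aq) + 3 Li(s) → Cr(s) + 3 Li⁺(aq); Q = [Li⁺]^3/[Cr³⁺]^1.
From E = E° − (0.0592/n) log Q: log Q = (E° − E)·n/0.0592 = (+2.26 − (+2.425))·3/0.0592 = -8.3615.
So 1·log[Cr³⁺] = 3·log(0.00039) − log Q = -10.2268 − (-8.3615) = -1.8653; [Cr³⁺] = 10^(-1.8653) ≈ 0.014 M.

0.014 M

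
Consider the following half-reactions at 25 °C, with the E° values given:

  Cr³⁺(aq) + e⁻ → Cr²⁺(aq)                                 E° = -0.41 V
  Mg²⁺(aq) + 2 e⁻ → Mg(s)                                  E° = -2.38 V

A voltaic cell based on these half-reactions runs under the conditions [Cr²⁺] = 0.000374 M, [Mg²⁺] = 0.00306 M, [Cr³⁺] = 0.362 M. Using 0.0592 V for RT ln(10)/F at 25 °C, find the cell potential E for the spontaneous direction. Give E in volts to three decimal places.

Cr³⁺/Cr²⁺ is the cathode (higher E°), Mg²⁺/Mg the anode: E°cell = -0.41 − (-2.38) = +1.97 V, n = 2.
Overall: 2 Cr³⁺(aq) + Mg(s) → 2 Cr²⁺(aq) + Mg²⁺(aq)
Q = [Cr²⁺]^2·[Mg²⁺] / ([Cr³⁺]^2); log Q = -8.486.
E = E° − (0.0592/n) log Q = +1.97 − (0.0592/2)(-8.486) = +2.221 V.

+2.221 V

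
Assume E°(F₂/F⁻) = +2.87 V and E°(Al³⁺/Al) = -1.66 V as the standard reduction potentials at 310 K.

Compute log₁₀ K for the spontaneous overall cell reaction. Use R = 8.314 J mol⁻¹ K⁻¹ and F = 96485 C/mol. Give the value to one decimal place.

Cathode: F₂/F⁻; anode: Al³⁺/Al. E°cell = (+2.87) − (-1.66) = +4.53 V, with n = 6.
ΔG° = −nFE° = −RT ln K, so ln K = nFE°/(RT) = (6)(96485)(+4.53) / ((8.314)(310)) = 1017.507.
log₁₀ K = 1017.507 / ln 10 = 441.9.

441.9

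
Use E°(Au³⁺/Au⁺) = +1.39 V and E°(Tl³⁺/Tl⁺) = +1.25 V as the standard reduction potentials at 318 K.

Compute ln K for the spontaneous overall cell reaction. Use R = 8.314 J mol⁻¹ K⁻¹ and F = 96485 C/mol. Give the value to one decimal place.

10.2

Cathode: Au³⁺/Au⁺; anode: Tl³⁺/Tl⁺. E°cell = (+1.39) − (+1.25) = +0.14 V, with n = 2.
ΔG° = −nFE° = −RT ln K, so ln K = nFE°/(RT) = (2)(96485)(+0.14) / ((8.314)(318)) = 10.218.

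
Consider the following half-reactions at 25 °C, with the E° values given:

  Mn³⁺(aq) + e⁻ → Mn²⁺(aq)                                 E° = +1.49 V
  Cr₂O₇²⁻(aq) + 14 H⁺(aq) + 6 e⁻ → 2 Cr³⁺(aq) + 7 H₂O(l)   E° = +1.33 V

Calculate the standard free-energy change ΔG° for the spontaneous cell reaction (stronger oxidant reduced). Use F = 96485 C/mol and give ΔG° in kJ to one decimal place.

Mn³⁺/Mn²⁺ (E° = +1.49 V) is the cathode; Cr₂O₇²⁻/Cr³⁺ (E° = +1.33 V) is the anode, so E°cell = +0.16 V.
Balancing electrons gives n = 6 (lcm of 1 and 6).
ΔG° = −nFE° = −(6)(96485)(+0.16) = -92,626 J = -92.6 kJ.

-92.6 kJ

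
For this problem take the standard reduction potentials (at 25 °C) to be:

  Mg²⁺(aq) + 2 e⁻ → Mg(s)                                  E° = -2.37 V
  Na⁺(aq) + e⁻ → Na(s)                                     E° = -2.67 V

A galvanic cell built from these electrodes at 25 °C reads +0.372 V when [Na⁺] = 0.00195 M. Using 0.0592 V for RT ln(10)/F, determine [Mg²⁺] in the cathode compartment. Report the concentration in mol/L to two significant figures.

Mg²⁺/Mg is the cathode, Na⁺/Na the anode: E°cell = +0.30 V, n = 2.
Overall reaction: Mg²⁺(aq) + 2 Na(s) → Mg(s) + 2 Na⁺(aq); Q = [Na⁺]^2/[Mg²⁺]^1.
From E = E° − (0.0592/n) log Q: log Q = (E° − E)·n/0.0592 = (+0.30 − (+0.372))·2/0.0592 = -2.4324.
So 1·log[Mg²⁺] = 2·log(0.00195) − log Q = -5.4199 − (-2.4324) = -2.9875; [Mg²⁺] = 10^(-2.9875) ≈ 0.0010 M.

0.0010 M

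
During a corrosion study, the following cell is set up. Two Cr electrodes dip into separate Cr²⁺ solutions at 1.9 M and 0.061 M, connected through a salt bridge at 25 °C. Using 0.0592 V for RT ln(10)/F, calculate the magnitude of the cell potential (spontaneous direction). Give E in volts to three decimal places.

+0.044 V

For a concentration cell E°cell = 0. The 1.9 M side is the cathode (reduction is favoured where [Cr²⁺] is higher).
With n = 2, E = −(0.0592/2) log([Cr²⁺]ₐₙ/[Cr²⁺]꜀ₐₜ) = −(0.0592/2) log(0.061/1.9) = −(0.0592/2)(-1.493) = +0.044 V.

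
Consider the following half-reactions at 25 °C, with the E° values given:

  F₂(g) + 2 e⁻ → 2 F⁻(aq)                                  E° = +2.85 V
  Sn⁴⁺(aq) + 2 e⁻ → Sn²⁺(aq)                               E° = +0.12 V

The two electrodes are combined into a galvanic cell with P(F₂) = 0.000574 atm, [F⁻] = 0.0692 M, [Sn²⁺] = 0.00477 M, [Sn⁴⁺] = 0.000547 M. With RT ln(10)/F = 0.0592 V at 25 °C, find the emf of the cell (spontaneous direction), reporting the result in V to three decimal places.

F₂/F⁻ is the cathode (higher E°), Sn⁴⁺/Sn²⁺ the anode: E°cell = +2.85 − (+0.12) = +2.73 V, n = 2.
Overall: F₂(g) + Sn²⁺(aq) → 2 F⁻(aq) + Sn⁴⁺(aq)
Q = [F⁻]^2·[Sn⁴⁺] / (P(F₂)·[Sn²⁺]); log Q = -0.019.
E = E° − (0.0592/n) log Q = +2.73 − (0.0592/2)(-0.019) = +2.731 V.

+2.731 V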